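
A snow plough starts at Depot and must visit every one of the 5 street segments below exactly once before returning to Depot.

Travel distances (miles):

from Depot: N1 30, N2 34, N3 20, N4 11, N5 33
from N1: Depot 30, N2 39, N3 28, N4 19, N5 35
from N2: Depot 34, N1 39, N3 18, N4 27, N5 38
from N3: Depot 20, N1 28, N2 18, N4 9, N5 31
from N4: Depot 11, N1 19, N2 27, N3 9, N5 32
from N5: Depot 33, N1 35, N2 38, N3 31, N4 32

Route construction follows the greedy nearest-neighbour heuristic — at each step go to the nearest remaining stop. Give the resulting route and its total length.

Total distance 141 miles via the nearest-neighbour route Depot → N4 → N3 → N2 → N5 → N1 → Depot.

Depot → [N4:11 / N3:20 / N1:30 / N5:33 / N2:34] → N4 (11)
N4 → [N3:9 / N1:19 / N2:27 / N5:32] → N3 (9)
N3 → [N2:18 / N1:28 / N5:31] → N2 (18)
N2 → [N5:38 / N1:39] → N5 (38)
N5 → [N1:35] → N1 (35)
Return N1→Depot: 30.
Total = 11 + 9 + 18 + 38 + 35 + 30 = 141.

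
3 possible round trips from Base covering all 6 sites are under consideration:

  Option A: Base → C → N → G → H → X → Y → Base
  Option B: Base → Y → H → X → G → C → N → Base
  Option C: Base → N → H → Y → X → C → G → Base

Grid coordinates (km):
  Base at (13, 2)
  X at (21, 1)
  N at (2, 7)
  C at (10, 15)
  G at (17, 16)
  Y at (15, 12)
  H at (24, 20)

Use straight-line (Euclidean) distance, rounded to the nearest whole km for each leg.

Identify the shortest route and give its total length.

Option A: 13 + 11 + 17 + 8 + 19 + 13 + 10 = 91
Option B: 10 + 12 + 19 + 16 + 7 + 11 + 12 = 87
Option C: 12 + 26 + 12 + 13 + 18 + 7 + 15 = 103

Shortest is Option B, total 87 km.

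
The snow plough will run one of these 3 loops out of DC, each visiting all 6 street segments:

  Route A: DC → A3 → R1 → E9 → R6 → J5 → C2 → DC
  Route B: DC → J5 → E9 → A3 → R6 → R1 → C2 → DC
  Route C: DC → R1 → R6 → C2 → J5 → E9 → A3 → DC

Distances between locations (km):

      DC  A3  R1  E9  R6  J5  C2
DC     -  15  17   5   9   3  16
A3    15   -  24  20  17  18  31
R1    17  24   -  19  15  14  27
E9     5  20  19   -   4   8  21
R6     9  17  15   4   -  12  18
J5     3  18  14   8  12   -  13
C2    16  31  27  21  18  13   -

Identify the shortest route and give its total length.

103 km — Route A is the shortest.

Route A: 15 + 24 + 19 + 4 + 12 + 13 + 16 = 103
Route B: 3 + 8 + 20 + 17 + 15 + 27 + 16 = 106
Route C: 17 + 15 + 18 + 13 + 8 + 20 + 15 = 106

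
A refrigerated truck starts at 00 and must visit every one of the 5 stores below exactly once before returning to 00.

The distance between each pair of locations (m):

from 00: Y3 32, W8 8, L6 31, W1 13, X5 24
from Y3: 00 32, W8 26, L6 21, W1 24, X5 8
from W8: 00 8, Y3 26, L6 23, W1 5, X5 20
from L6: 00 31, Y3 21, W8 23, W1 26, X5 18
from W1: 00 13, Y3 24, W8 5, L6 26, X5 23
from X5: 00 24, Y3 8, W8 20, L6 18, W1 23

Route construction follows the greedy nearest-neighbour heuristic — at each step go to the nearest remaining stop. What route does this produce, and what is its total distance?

Nearest-neighbour total = 96 m; route 00 → W8 → W1 → X5 → Y3 → L6 → 00.

At 00 the remaining stops are W8 8, W1 13, X5 24, L6 31, Y3 32; go to W8.
At W8 the remaining stops are W1 5, X5 20, L6 23, Y3 26; go to W1.
At W1 the remaining stops are X5 23, Y3 24, L6 26; go to X5.
At X5 the remaining stops are Y3 8, L6 18; go to Y3.
At Y3 the remaining stops are L6 21; go to L6.
Return L6→00: 31.
Total = 8 + 5 + 23 + 8 + 21 + 31 = 96.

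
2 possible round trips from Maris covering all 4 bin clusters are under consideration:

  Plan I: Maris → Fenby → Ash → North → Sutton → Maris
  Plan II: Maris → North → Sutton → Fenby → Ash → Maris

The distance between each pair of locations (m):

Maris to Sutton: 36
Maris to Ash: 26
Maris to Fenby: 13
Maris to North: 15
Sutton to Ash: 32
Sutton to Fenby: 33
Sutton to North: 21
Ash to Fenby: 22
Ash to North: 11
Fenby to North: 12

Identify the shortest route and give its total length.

Plan I: 13 + 22 + 11 + 21 + 36 = 103
Plan II: 15 + 21 + 33 + 22 + 26 = 117

Shortest is Plan I, total 103 m.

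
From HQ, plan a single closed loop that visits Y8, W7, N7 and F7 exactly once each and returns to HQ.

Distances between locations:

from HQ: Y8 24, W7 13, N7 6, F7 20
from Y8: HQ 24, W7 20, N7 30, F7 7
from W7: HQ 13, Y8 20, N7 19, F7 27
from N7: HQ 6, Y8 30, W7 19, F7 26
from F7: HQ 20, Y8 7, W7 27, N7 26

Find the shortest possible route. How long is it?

There are 12 distinct closed tours to check (reversals are equivalent).
HQ-Y8-W7-N7-F7-HQ: 24+20+19+26+20 = 109
HQ-Y8-W7-F7-N7-HQ: 24+20+27+26+6 = 103
HQ-Y8-N7-W7-F7-HQ: 24+30+19+27+20 = 120
HQ-Y8-N7-F7-W7-HQ: 24+30+26+27+13 = 120
HQ-Y8-F7-W7-N7-HQ: 24+7+27+19+6 = 83
HQ-Y8-F7-N7-W7-HQ: 24+7+26+19+13 = 89
HQ-W7-Y8-N7-F7-HQ: 13+20+30+26+20 = 109
HQ-W7-Y8-F7-N7-HQ: 13+20+7+26+6 = 72
HQ-W7-N7-Y8-F7-HQ: 13+19+30+7+20 = 89
HQ-W7-F7-Y8-N7-HQ: 13+27+7+30+6 = 83
HQ-N7-Y8-W7-F7-HQ: 6+30+20+27+20 = 103
HQ-N7-W7-Y8-F7-HQ: 6+19+20+7+20 = 72
The minimum is 72.
One optimal route: HQ → W7 → Y8 → F7 → N7 → HQ (or its reverse).

Shortest round trip = 72.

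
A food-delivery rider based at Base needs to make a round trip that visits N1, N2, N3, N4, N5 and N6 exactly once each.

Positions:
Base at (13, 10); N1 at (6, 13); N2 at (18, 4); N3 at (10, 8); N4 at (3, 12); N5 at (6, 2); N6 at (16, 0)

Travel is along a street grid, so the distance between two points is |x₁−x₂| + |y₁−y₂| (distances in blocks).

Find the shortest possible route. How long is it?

Base→N1→N2→N3→N4→N5→N6→Base: 10+21+12+11+13+12+13 = 92
Base→N1→N2→N3→N4→N6→N5→Base: 10+21+12+11+25+12+15 = 106
Base→N1→N2→N3→N5→N4→N6→Base: 10+21+12+10+13+25+13 = 104
Base→N1→N2→N3→N5→N6→N4→Base: 10+21+12+10+12+25+12 = 102
Base→N1→N2→N3→N6→N4→N5→Base: 10+21+12+14+25+13+15 = 110
Base→N1→N2→N3→N6→N5→N4→Base: 10+21+12+14+12+13+12 = 94
Base→N1→N2→N4→N3→N5→N6→Base: 10+21+23+11+10+12+13 = 100
Base→N1→N2→N4→N3→N6→N5→Base: 10+21+23+11+14+12+15 = 106
… (352 more)
Base→N2→N6→N5→N1→N4→N3→Base: 11+6+12+11+4+11+5 = 60  ← best
The minimum is 60.
One optimal route: Base → N2 → N6 → N5 → N1 → N4 → N3 → Base (or its reverse).

Shortest round trip = 60 blocks.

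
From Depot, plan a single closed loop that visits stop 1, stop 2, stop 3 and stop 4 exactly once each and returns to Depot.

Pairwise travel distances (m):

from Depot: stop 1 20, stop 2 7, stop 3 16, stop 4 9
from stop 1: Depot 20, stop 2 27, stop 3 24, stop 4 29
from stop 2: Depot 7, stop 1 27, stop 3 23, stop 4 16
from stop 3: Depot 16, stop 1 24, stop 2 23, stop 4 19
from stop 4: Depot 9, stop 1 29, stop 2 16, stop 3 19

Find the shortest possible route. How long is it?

Minimum total distance: 86 m.

There are 12 distinct closed tours to check (reversals are equivalent).
Depot → stop 1 → stop 2 → stop 3 → stop 4 → Depot: 20+27+23+19+9 = 98
Depot → stop 1 → stop 2 → stop 4 → stop 3 → Depot: 20+27+16+19+16 = 98
Depot → stop 1 → stop 3 → stop 2 → stop 4 → Depot: 20+24+23+16+9 = 92
Depot → stop 1 → stop 3 → stop 4 → stop 2 → Depot: 20+24+19+16+7 = 86
Depot → stop 1 → stop 4 → stop 2 → stop 3 → Depot: 20+29+16+23+16 = 104
Depot → stop 1 → stop 4 → stop 3 → stop 2 → Depot: 20+29+19+23+7 = 98
Depot → stop 2 → stop 1 → stop 3 → stop 4 → Depot: 7+27+24+19+9 = 86
Depot → stop 2 → stop 1 → stop 4 → stop 3 → Depot: 7+27+29+19+16 = 98
Depot → stop 2 → stop 3 → stop 1 → stop 4 → Depot: 7+23+24+29+9 = 92
Depot → stop 2 → stop 4 → stop 1 → stop 3 → Depot: 7+16+29+24+16 = 92
Depot → stop 3 → stop 1 → stop 2 → stop 4 → Depot: 16+24+27+16+9 = 92
Depot → stop 3 → stop 2 → stop 1 → stop 4 → Depot: 16+23+27+29+9 = 104
The minimum is 86.
One optimal route: Depot → stop 1 → stop 3 → stop 4 → stop 2 → Depot (or its reverse).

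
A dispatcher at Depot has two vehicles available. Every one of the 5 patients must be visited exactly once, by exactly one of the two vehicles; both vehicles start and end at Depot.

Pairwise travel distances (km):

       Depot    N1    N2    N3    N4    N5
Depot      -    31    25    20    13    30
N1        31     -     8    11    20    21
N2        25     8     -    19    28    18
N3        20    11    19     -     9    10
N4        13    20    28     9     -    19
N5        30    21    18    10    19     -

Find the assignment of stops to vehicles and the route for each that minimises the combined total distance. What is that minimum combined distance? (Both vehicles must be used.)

Try each way of splitting the stops between the two vehicles (each non-empty) and, for each split, find the best tour for each vehicle:
  {N1} + {N2, N3, N4, N5}: 62 + 75 = 137
  {N2} + {N1, N3, N4, N5}: 50 + 84 = 134
  {N1, N2} + {N3, N4, N5}: 64 + 62 = 126
  {N3} + {N1, N2, N4, N5}: 40 + 86 = 126
  {N1, N3} + {N2, N4, N5}: 62 + 75 = 137
  {N2, N3} + {N1, N4, N5}: 64 + 84 = 148
  … (15 splits in total)
  {N4} + {N1, N2, N3, N5}: 26 + 84 = 110  ← best
Best: vehicle 1 Depot → N4 → Depot = 26; vehicle 2 Depot → N2 → N1 → N3 → N5 → Depot = 84; combined 110.

110 km — the smallest possible combined total.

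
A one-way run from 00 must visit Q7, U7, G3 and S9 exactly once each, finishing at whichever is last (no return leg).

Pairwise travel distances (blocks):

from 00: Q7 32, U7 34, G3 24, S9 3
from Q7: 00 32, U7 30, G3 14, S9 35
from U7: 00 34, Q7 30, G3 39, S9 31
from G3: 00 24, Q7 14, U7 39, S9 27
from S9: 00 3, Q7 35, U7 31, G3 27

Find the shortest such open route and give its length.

74 blocks — the minimum one-way total.

There are 4! = 24 possible orderings.
00 → Q7 → U7 → G3 → S9: 32+30+39+27 = 128
00 → Q7 → U7 → S9 → G3: 32+30+31+27 = 120
00 → Q7 → G3 → U7 → S9: 32+14+39+31 = 116
00 → Q7 → G3 → S9 → U7: 32+14+27+31 = 104
00 → Q7 → S9 → U7 → G3: 32+35+31+39 = 137
00 → Q7 → S9 → G3 → U7: 32+35+27+39 = 133
00 → U7 → Q7 → G3 → S9: 34+30+14+27 = 105
00 → U7 → Q7 → S9 → G3: 34+30+35+27 = 126
00 → U7 → G3 → Q7 → S9: 34+39+14+35 = 122
00 → U7 → G3 → S9 → Q7: 34+39+27+35 = 135
00 → U7 → S9 → Q7 → G3: 34+31+35+14 = 114
00 → U7 → S9 → G3 → Q7: 34+31+27+14 = 106
00 → G3 → Q7 → U7 → S9: 24+14+30+31 = 99
00 → G3 → Q7 → S9 → U7: 24+14+35+31 = 104
… (10 more)
00 → S9 → G3 → Q7 → U7: 3+27+14+30 = 74  ← best
The minimum is 74.
One shortest path: 00 → S9 → G3 → Q7 → U7.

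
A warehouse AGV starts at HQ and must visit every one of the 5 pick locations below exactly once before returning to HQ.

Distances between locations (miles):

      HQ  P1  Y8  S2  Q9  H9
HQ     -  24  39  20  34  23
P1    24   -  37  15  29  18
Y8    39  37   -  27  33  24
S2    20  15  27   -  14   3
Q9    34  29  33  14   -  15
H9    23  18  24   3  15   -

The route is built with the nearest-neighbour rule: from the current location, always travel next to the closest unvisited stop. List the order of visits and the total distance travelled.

HQ → [S2:20 / H9:23 / P1:24 / Q9:34 / Y8:39] → S2 (20)
S2 → [H9:3 / Q9:14 / P1:15 / Y8:27] → H9 (3)
H9 → [Q9:15 / P1:18 / Y8:24] → Q9 (15)
Q9 → [P1:29 / Y8:33] → P1 (29)
P1 → [Y8:37] → Y8 (37)
Return Y8→HQ: 39.
Total = 20 + 3 + 15 + 29 + 37 + 39 = 143.

143 miles along HQ → S2 → H9 → Q9 → P1 → Y8 → HQ.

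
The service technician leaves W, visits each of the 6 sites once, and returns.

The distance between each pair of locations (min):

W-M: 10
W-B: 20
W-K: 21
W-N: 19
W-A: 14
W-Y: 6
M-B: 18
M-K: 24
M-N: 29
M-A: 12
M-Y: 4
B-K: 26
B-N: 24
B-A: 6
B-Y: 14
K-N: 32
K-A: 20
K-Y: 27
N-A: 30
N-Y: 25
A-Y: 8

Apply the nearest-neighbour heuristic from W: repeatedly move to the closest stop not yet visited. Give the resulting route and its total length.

From W: distances to unvisited — Y=6, M=10, A=14, N=19, B=20, K=21. Nearest is Y (6).
From Y: distances to unvisited — M=4, A=8, B=14, N=25, K=27. Nearest is M (4).
From M: distances to unvisited — A=12, B=18, K=24, N=29. Nearest is A (12).
From A: distances to unvisited — B=6, K=20, N=30. Nearest is B (6).
From B: distances to unvisited — N=24, K=26. Nearest is N (24).
From N: distances to unvisited — K=32. Nearest is K (32).
Return K→W: 21.
Total = 6 + 4 + 12 + 6 + 24 + 32 + 21 = 105.

105 min along W → Y → M → A → B → N → K → W.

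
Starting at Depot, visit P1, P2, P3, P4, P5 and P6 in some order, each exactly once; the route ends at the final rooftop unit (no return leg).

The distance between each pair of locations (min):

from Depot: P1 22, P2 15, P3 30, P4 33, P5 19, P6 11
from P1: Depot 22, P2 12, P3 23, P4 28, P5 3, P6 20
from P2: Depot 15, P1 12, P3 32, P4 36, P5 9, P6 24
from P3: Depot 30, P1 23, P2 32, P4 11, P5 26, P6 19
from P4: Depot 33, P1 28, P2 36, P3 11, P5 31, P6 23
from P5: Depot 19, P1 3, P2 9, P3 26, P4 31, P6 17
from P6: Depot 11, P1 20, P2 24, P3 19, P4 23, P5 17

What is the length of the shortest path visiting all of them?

Shortest open route: 77 min.

There are 6! = 720 possible orderings.
Depot → P1 → P2 → P3 → P4 → P5 → P6: 22+12+32+11+31+17 = 125
Depot → P1 → P2 → P3 → P4 → P6 → P5: 22+12+32+11+23+17 = 117
Depot → P1 → P2 → P3 → P5 → P4 → P6: 22+12+32+26+31+23 = 146
Depot → P1 → P2 → P3 → P5 → P6 → P4: 22+12+32+26+17+23 = 132
Depot → P1 → P2 → P3 → P6 → P4 → P5: 22+12+32+19+23+31 = 139
Depot → P1 → P2 → P3 → P6 → P5 → P4: 22+12+32+19+17+31 = 133
Depot → P1 → P2 → P4 → P3 → P5 → P6: 22+12+36+11+26+17 = 124
Depot → P1 → P2 → P4 → P3 → P6 → P5: 22+12+36+11+19+17 = 117
… (712 more)
Depot → P2 → P1 → P5 → P6 → P3 → P4: 15+12+3+17+19+11 = 77  ← best
The minimum is 77.
One shortest path: Depot → P2 → P1 → P5 → P6 → P3 → P4.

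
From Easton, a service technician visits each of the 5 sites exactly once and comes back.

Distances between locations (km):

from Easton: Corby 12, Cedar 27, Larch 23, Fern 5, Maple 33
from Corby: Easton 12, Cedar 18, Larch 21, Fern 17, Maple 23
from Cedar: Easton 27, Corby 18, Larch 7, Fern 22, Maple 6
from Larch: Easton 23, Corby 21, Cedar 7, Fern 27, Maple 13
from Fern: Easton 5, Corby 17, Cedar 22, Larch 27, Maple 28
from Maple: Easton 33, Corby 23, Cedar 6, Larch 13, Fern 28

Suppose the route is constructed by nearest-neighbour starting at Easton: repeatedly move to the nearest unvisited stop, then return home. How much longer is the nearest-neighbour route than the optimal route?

The nearest-neighbour route is 3 km longer than optimal.

From Easton: Fern=5, Corby=12, Larch=23, Cedar=27, Maple=33 → choose Fern (5).
From Fern: Corby=17, Cedar=22, Larch=27, Maple=28 → choose Corby (17).
From Corby: Cedar=18, Larch=21, Maple=23 → choose Cedar (18).
From Cedar: Maple=6, Larch=7 → choose Maple (6).
From Maple: Larch=13 → choose Larch (13).
NN route Easton → Fern → Corby → Cedar → Maple → Larch → Easton costs 82.
Optimal: Easton → Corby → Larch → Cedar → Maple → Fern → Easton costs 79 (by enumerating all 60 distinct tours).
Excess = 82 − 79 = 3.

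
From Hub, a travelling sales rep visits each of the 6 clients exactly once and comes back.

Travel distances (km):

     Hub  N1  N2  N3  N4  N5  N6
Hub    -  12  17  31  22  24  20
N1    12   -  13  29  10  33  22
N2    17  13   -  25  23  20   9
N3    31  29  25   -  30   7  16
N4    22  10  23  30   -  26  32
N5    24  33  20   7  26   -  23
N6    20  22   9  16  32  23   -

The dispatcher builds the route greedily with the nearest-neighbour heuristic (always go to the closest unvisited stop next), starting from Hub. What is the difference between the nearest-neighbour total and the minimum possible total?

Hub: N1=12, N2=17, N6=20, N4=22, N5=24, N3=31 ⇒ N1
N1: N4=10, N2=13, N6=22, N3=29, N5=33 ⇒ N4
N4: N2=23, N5=26, N3=30, N6=32 ⇒ N2
N2: N6=9, N5=20, N3=25 ⇒ N6
N6: N3=16, N5=23 ⇒ N3
N3: N5=7 ⇒ N5
NN route Hub → N1 → N4 → N2 → N6 → N3 → N5 → Hub costs 101.
Optimal: Hub → N1 → N4 → N5 → N3 → N6 → N2 → Hub costs 97 (by enumerating all 360 distinct tours).
Excess = 101 − 97 = 4.

Excess over optimum: 4 km.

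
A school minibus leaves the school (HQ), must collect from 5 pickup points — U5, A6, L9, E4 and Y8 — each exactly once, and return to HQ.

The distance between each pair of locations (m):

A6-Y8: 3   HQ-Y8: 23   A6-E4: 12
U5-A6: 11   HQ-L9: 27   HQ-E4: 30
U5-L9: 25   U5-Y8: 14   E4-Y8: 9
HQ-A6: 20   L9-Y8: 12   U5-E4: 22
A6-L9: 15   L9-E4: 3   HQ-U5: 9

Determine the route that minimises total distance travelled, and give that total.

There are 60 distinct closed tours to check (reversals are equivalent).
HQ-U5-A6-L9-E4-Y8-HQ: 9+11+15+3+9+23 = 70
HQ-U5-A6-L9-Y8-E4-HQ: 9+11+15+12+9+30 = 86
HQ-U5-A6-E4-L9-Y8-HQ: 9+11+12+3+12+23 = 70
HQ-U5-A6-E4-Y8-L9-HQ: 9+11+12+9+12+27 = 80
HQ-U5-A6-Y8-L9-E4-HQ: 9+11+3+12+3+30 = 68
HQ-U5-A6-Y8-E4-L9-HQ: 9+11+3+9+3+27 = 62
HQ-U5-L9-A6-E4-Y8-HQ: 9+25+15+12+9+23 = 93
HQ-U5-L9-A6-Y8-E4-HQ: 9+25+15+3+9+30 = 91
HQ-U5-L9-E4-A6-Y8-HQ: 9+25+3+12+3+23 = 75
HQ-U5-L9-E4-Y8-A6-HQ: 9+25+3+9+3+20 = 69
HQ-U5-L9-Y8-A6-E4-HQ: 9+25+12+3+12+30 = 91
HQ-U5-L9-Y8-E4-A6-HQ: 9+25+12+9+12+20 = 87
HQ-U5-E4-A6-L9-Y8-HQ: 9+22+12+15+12+23 = 93
HQ-U5-E4-A6-Y8-L9-HQ: 9+22+12+3+12+27 = 85
… (46 more)
The minimum is 62.
One optimal route: HQ → U5 → A6 → Y8 → E4 → L9 → HQ (or its reverse).

Minimum total distance: 62 m.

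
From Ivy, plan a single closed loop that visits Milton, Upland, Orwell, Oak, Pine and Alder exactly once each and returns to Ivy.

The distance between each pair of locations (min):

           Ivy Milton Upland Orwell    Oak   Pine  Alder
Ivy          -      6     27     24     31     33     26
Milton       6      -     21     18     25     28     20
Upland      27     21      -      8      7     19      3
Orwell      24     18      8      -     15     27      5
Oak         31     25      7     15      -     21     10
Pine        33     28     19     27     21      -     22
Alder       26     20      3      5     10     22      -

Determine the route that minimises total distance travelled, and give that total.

Minimum total distance: 93 min.

Ivy - Milton - Upland - Orwell - Oak - Pine - Alder - Ivy: 6+21+8+15+21+22+26 = 119
Ivy - Milton - Upland - Orwell - Oak - Alder - Pine - Ivy: 6+21+8+15+10+22+33 = 115
Ivy - Milton - Upland - Orwell - Pine - Oak - Alder - Ivy: 6+21+8+27+21+10+26 = 119
Ivy - Milton - Upland - Orwell - Pine - Alder - Oak - Ivy: 6+21+8+27+22+10+31 = 125
Ivy - Milton - Upland - Orwell - Alder - Oak - Pine - Ivy: 6+21+8+5+10+21+33 = 104
Ivy - Milton - Upland - Orwell - Alder - Pine - Oak - Ivy: 6+21+8+5+22+21+31 = 114
Ivy - Milton - Upland - Oak - Orwell - Pine - Alder - Ivy: 6+21+7+15+27+22+26 = 124
Ivy - Milton - Upland - Oak - Orwell - Alder - Pine - Ivy: 6+21+7+15+5+22+33 = 109
… (352 more)
Ivy - Milton - Orwell - Alder - Upland - Oak - Pine - Ivy: 6+18+5+3+7+21+33 = 93  ← best
The minimum is 93.
One optimal route: Ivy → Milton → Orwell → Alder → Upland → Oak → Pine → Ivy (or its reverse).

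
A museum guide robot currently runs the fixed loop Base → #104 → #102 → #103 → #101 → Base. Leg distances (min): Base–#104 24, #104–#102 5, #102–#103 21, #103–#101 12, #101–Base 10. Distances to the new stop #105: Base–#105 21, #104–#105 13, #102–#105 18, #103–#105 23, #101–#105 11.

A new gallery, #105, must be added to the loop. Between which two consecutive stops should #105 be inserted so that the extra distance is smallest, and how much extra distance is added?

Minimum extra distance: 10 min, inserting #105 between Base and #104.

Insertion cost between consecutive stops i–j is d(i,#105) + d(#105,j) − d(i,j):
  between Base and #104: 21 + 13 − 24 = 10
  between #104 and #102: 13 + 18 − 5 = 26
  between #102 and #103: 18 + 23 − 21 = 20
  between #103 and #101: 23 + 11 − 12 = 22
  between #101 and Base: 11 + 21 − 10 = 22
Cheapest insertion is between Base and #104, adding 10.
New total = 72 + 10 = 82.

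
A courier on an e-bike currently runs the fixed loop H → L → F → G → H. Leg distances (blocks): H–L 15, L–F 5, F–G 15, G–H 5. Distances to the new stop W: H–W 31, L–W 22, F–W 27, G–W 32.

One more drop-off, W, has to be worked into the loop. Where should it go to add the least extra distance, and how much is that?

Insertion cost between consecutive stops i–j is d(i,W) + d(W,j) − d(i,j):
  between H and L: 31 + 22 − 15 = 38
  between L and F: 22 + 27 − 5 = 44
  between F and G: 27 + 32 − 15 = 44
  between G and H: 32 + 31 − 5 = 58
Cheapest insertion is between H and L, adding 38.
New total = 40 + 38 = 78.

Minimum extra distance: 38 blocks, inserting W between H and L.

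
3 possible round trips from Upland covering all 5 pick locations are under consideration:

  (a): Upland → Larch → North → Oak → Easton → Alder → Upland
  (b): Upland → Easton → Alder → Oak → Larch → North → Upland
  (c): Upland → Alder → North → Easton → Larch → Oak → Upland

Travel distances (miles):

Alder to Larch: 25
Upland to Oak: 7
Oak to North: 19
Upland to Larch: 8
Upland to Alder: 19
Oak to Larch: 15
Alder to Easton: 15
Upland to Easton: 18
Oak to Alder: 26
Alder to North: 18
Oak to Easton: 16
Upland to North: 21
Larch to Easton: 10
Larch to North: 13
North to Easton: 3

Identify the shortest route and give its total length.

(a): 8 + 13 + 19 + 16 + 15 + 19 = 90
(b): 18 + 15 + 26 + 15 + 13 + 21 = 108
(c): 19 + 18 + 3 + 10 + 15 + 7 = 72

72 miles — (c) is the shortest.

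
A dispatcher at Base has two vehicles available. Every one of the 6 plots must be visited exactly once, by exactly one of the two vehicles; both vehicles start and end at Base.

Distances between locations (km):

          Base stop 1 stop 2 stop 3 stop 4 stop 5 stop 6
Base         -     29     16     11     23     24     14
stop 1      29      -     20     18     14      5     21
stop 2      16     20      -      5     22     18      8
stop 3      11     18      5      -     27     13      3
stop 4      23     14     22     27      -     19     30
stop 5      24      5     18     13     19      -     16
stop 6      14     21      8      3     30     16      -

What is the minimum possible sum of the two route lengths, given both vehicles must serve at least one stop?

104 km — the smallest possible combined total.

There are 2^5 − 1 = 31 ways to divide the 6 stops into two non-empty groups. For each, the best each vehicle can do is its own shortest tour through its group:
  {stop 1} + {stop 2, stop 3, stop 4, stop 5, stop 6}: 58 + 82 = 140
  {stop 2} + {stop 1, stop 3, stop 4, stop 5, stop 6}: 32 + 72 = 104
  {stop 1, stop 2} + {stop 3, stop 4, stop 5, stop 6}: 65 + 72 = 137
  {stop 3} + {stop 1, stop 2, stop 4, stop 5, stop 6}: 22 + 82 = 104
  {stop 1, stop 3} + {stop 2, stop 4, stop 5, stop 6}: 58 + 82 = 140
  {stop 2, stop 3} + {stop 1, stop 4, stop 5, stop 6}: 32 + 72 = 104
  … (31 splits in total)
Best: vehicle 1 Base → stop 2 → Base = 32; vehicle 2 Base → stop 3 → stop 6 → stop 5 → stop 1 → stop 4 → Base = 72; combined 104.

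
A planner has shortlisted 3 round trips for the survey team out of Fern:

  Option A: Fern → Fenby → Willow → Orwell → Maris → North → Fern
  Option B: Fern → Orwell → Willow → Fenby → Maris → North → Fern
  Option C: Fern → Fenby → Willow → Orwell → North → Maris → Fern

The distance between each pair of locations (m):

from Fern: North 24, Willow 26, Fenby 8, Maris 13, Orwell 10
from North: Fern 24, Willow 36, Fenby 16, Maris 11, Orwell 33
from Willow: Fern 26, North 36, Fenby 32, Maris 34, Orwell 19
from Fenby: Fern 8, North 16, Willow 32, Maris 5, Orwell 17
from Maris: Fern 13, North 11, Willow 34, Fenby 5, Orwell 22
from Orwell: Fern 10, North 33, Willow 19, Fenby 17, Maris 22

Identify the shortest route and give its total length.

Option A: 8 + 32 + 19 + 22 + 11 + 24 = 116
Option B: 10 + 19 + 32 + 5 + 11 + 24 = 101
Option C: 8 + 32 + 19 + 33 + 11 + 13 = 116

Shortest is Option B, total 101 m.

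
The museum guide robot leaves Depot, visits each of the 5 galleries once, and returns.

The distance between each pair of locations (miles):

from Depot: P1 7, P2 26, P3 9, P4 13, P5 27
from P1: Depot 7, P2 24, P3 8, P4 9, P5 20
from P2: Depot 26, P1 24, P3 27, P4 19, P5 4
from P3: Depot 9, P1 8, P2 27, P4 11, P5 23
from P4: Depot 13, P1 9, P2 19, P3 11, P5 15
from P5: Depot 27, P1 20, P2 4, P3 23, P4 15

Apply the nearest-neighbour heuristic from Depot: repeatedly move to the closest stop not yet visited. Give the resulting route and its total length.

At Depot the remaining stops are P1 7, P3 9, P4 13, P2 26, P5 27; go to P1.
At P1 the remaining stops are P3 8, P4 9, P5 20, P2 24; go to P3.
At P3 the remaining stops are P4 11, P5 23, P2 27; go to P4.
At P4 the remaining stops are P5 15, P2 19; go to P5.
At P5 the remaining stops are P2 4; go to P2.
Return P2→Depot: 26.
Total = 7 + 8 + 11 + 15 + 4 + 26 = 71.

Total distance 71 miles via the nearest-neighbour route Depot → P1 → P3 → P4 → P5 → P2 → Depot.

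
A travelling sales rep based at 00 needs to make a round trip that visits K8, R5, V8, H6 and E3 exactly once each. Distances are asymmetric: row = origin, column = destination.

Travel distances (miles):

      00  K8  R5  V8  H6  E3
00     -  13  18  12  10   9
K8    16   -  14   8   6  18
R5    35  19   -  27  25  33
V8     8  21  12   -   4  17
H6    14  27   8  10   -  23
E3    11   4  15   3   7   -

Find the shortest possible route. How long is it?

59 miles — the shortest possible round trip.

00 - K8 - R5 - V8 - H6 - E3 - 00: 13+14+27+4+23+11 = 92
00 - K8 - R5 - V8 - E3 - H6 - 00: 13+14+27+17+7+14 = 92
00 - K8 - R5 - H6 - V8 - E3 - 00: 13+14+25+10+17+11 = 90
00 - K8 - R5 - H6 - E3 - V8 - 00: 13+14+25+23+3+8 = 86
00 - K8 - R5 - E3 - V8 - H6 - 00: 13+14+33+3+4+14 = 81
00 - K8 - R5 - E3 - H6 - V8 - 00: 13+14+33+7+10+8 = 85
00 - K8 - V8 - R5 - H6 - E3 - 00: 13+8+12+25+23+11 = 92
00 - K8 - V8 - R5 - E3 - H6 - 00: 13+8+12+33+7+14 = 87
00 - K8 - V8 - H6 - R5 - E3 - 00: 13+8+4+8+33+11 = 77
00 - K8 - V8 - H6 - E3 - R5 - 00: 13+8+4+23+15+35 = 98
00 - K8 - V8 - E3 - R5 - H6 - 00: 13+8+17+15+25+14 = 92
00 - K8 - V8 - E3 - H6 - R5 - 00: 13+8+17+7+8+35 = 88
00 - K8 - H6 - R5 - V8 - E3 - 00: 13+6+8+27+17+11 = 82
00 - K8 - H6 - R5 - E3 - V8 - 00: 13+6+8+33+3+8 = 71
… (106 more)
00 - E3 - V8 - H6 - R5 - K8 - 00: 9+3+4+8+19+16 = 59  ← best
The minimum is 59.
One optimal route: 00 → E3 → V8 → H6 → R5 → K8 → 00.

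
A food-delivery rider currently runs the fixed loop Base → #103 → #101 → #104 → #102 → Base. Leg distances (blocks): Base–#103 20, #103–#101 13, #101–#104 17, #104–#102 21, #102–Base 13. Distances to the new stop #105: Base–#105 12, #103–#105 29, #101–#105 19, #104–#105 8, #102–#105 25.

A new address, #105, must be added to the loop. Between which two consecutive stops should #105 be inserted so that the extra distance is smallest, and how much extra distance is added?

Adding 10 blocks by placing #105 on the #101–#104 leg.

Insertion cost between consecutive stops i–j is d(i,#105) + d(#105,j) − d(i,j):
  between Base and #103: 12 + 29 − 20 = 21
  between #103 and #101: 29 + 19 − 13 = 35
  between #101 and #104: 19 + 8 − 17 = 10
  between #104 and #102: 8 + 25 − 21 = 12
  between #102 and Base: 25 + 12 − 13 = 24
Cheapest insertion is between #101 and #104, adding 10.
New total = 84 + 10 = 94.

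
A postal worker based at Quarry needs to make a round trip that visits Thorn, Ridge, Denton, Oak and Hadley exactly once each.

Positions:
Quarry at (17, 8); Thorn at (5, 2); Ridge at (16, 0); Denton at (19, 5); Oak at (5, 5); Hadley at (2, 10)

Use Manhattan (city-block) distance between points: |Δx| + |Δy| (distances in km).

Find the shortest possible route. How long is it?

Quarry-Thorn-Ridge-Denton-Oak-Hadley-Quarry: 18+13+8+14+8+17 = 78
Quarry-Thorn-Ridge-Denton-Hadley-Oak-Quarry: 18+13+8+22+8+15 = 84
Quarry-Thorn-Ridge-Oak-Denton-Hadley-Quarry: 18+13+16+14+22+17 = 100
Quarry-Thorn-Ridge-Oak-Hadley-Denton-Quarry: 18+13+16+8+22+5 = 82
Quarry-Thorn-Ridge-Hadley-Denton-Oak-Quarry: 18+13+24+22+14+15 = 106
Quarry-Thorn-Ridge-Hadley-Oak-Denton-Quarry: 18+13+24+8+14+5 = 82
Quarry-Thorn-Denton-Ridge-Oak-Hadley-Quarry: 18+17+8+16+8+17 = 84
Quarry-Thorn-Denton-Ridge-Hadley-Oak-Quarry: 18+17+8+24+8+15 = 90
Quarry-Thorn-Denton-Oak-Ridge-Hadley-Quarry: 18+17+14+16+24+17 = 106
Quarry-Thorn-Denton-Oak-Hadley-Ridge-Quarry: 18+17+14+8+24+9 = 90
Quarry-Thorn-Denton-Hadley-Ridge-Oak-Quarry: 18+17+22+24+16+15 = 112
Quarry-Thorn-Denton-Hadley-Oak-Ridge-Quarry: 18+17+22+8+16+9 = 90
Quarry-Thorn-Oak-Ridge-Denton-Hadley-Quarry: 18+3+16+8+22+17 = 84
Quarry-Thorn-Oak-Ridge-Hadley-Denton-Quarry: 18+3+16+24+22+5 = 88
… (46 more)
Quarry-Denton-Ridge-Thorn-Oak-Hadley-Quarry: 5+8+13+3+8+17 = 54  ← best
The minimum is 54.
One optimal route: Quarry → Denton → Ridge → Thorn → Oak → Hadley → Quarry (or its reverse).

Shortest round trip = 54 km.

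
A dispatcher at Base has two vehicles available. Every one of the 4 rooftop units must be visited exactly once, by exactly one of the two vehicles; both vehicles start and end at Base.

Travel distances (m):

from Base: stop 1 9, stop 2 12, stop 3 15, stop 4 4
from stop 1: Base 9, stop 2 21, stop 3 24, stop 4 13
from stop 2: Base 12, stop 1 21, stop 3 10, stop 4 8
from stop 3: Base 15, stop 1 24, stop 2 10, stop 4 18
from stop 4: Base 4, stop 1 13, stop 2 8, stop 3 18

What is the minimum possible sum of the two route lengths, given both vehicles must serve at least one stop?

Minimum combined distance: 55 m.

Try each way of splitting the stops between the two vehicles (each non-empty) and, for each split, find the best tour for each vehicle:
  {stop 1} + {stop 2, stop 3, stop 4}: 18 + 37 = 55
  {stop 2} + {stop 1, stop 3, stop 4}: 24 + 55 = 79
  {stop 1, stop 2} + {stop 3, stop 4}: 42 + 37 = 79
  {stop 3} + {stop 1, stop 2, stop 4}: 30 + 42 = 72
  {stop 1, stop 3} + {stop 2, stop 4}: 48 + 24 = 72
  {stop 2, stop 3} + {stop 1, stop 4}: 37 + 26 = 63
  … (7 splits in total)
Best: vehicle 1 Base → stop 1 → Base = 18; vehicle 2 Base → stop 3 → stop 2 → stop 4 → Base = 37; combined 55.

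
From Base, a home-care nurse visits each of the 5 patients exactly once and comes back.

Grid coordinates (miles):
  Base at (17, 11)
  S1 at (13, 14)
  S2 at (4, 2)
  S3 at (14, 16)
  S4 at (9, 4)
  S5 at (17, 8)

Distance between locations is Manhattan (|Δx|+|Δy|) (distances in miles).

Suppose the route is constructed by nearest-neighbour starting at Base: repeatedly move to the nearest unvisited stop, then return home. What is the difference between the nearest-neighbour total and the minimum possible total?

From Base: S5=3, S1=7, S3=8, S4=15, S2=22 → choose S5 (3).
From S5: S1=10, S3=11, S4=12, S2=19 → choose S1 (10).
From S1: S3=3, S4=14, S2=21 → choose S3 (3).
From S3: S4=17, S2=24 → choose S4 (17).
From S4: S2=7 → choose S2 (7).
NN route Base → S5 → S1 → S3 → S4 → S2 → Base costs 62.
Optimal: Base → S3 → S1 → S2 → S4 → S5 → Base costs 54 (by enumerating all 60 distinct tours).
Excess = 62 − 54 = 8.

The nearest-neighbour route is 8 miles longer than optimal.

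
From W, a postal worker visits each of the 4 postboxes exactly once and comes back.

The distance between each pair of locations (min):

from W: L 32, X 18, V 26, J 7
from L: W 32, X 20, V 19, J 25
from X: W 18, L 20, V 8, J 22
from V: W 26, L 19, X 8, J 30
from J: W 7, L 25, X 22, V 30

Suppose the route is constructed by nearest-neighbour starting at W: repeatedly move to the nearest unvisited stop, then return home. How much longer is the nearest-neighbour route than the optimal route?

11 min longer than the optimal tour.

From W: J=7, X=18, V=26, L=32 → choose J (7).
From J: X=22, L=25, V=30 → choose X (22).
From X: V=8, L=20 → choose V (8).
From V: L=19 → choose L (19).
NN route W → J → X → V → L → W costs 88.
Optimal: W → X → V → L → J → W costs 77 (by enumerating all 12 distinct tours).
Excess = 88 − 77 = 11.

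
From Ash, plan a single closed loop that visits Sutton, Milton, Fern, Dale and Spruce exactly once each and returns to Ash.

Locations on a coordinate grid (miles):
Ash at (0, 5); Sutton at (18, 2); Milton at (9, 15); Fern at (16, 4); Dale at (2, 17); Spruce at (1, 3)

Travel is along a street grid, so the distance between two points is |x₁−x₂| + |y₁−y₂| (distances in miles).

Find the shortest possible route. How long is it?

There are 60 distinct closed tours to check (reversals are equivalent).
Ash → Sutton → Milton → Fern → Dale → Spruce → Ash: 21+22+18+27+15+3 = 106
Ash → Sutton → Milton → Fern → Spruce → Dale → Ash: 21+22+18+16+15+14 = 106
Ash → Sutton → Milton → Dale → Fern → Spruce → Ash: 21+22+9+27+16+3 = 98
Ash → Sutton → Milton → Dale → Spruce → Fern → Ash: 21+22+9+15+16+17 = 100
Ash → Sutton → Milton → Spruce → Fern → Dale → Ash: 21+22+20+16+27+14 = 120
Ash → Sutton → Milton → Spruce → Dale → Fern → Ash: 21+22+20+15+27+17 = 122
Ash → Sutton → Fern → Milton → Dale → Spruce → Ash: 21+4+18+9+15+3 = 70
Ash → Sutton → Fern → Milton → Spruce → Dale → Ash: 21+4+18+20+15+14 = 92
Ash → Sutton → Fern → Dale → Milton → Spruce → Ash: 21+4+27+9+20+3 = 84
Ash → Sutton → Fern → Dale → Spruce → Milton → Ash: 21+4+27+15+20+19 = 106
Ash → Sutton → Fern → Spruce → Milton → Dale → Ash: 21+4+16+20+9+14 = 84
Ash → Sutton → Fern → Spruce → Dale → Milton → Ash: 21+4+16+15+9+19 = 84
Ash → Sutton → Dale → Milton → Fern → Spruce → Ash: 21+31+9+18+16+3 = 98
Ash → Sutton → Dale → Milton → Spruce → Fern → Ash: 21+31+9+20+16+17 = 114
… (46 more)
Ash → Dale → Milton → Fern → Sutton → Spruce → Ash: 14+9+18+4+18+3 = 66  ← best
The minimum is 66.
One optimal route: Ash → Dale → Milton → Fern → Sutton → Spruce → Ash (or its reverse).

Minimum total distance: 66 miles.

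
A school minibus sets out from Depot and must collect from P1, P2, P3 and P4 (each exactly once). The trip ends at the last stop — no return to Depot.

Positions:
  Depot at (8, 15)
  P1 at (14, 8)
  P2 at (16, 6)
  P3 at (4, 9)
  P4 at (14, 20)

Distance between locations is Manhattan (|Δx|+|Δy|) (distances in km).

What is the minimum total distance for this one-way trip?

There are 4! = 24 possible orderings.
Depot → P1 → P2 → P3 → P4: 13+4+15+21 = 53
Depot → P1 → P2 → P4 → P3: 13+4+16+21 = 54
Depot → P1 → P3 → P2 → P4: 13+11+15+16 = 55
Depot → P1 → P3 → P4 → P2: 13+11+21+16 = 61
Depot → P1 → P4 → P2 → P3: 13+12+16+15 = 56
Depot → P1 → P4 → P3 → P2: 13+12+21+15 = 61
Depot → P2 → P1 → P3 → P4: 17+4+11+21 = 53
Depot → P2 → P1 → P4 → P3: 17+4+12+21 = 54
Depot → P2 → P3 → P1 → P4: 17+15+11+12 = 55
Depot → P2 → P3 → P4 → P1: 17+15+21+12 = 65
Depot → P2 → P4 → P1 → P3: 17+16+12+11 = 56
Depot → P2 → P4 → P3 → P1: 17+16+21+11 = 65
Depot → P3 → P1 → P2 → P4: 10+11+4+16 = 41
Depot → P3 → P1 → P4 → P2: 10+11+12+16 = 49
… (10 more)
The minimum is 41.
One shortest path: Depot → P3 → P1 → P2 → P4.

Minimum one-way distance = 41 km.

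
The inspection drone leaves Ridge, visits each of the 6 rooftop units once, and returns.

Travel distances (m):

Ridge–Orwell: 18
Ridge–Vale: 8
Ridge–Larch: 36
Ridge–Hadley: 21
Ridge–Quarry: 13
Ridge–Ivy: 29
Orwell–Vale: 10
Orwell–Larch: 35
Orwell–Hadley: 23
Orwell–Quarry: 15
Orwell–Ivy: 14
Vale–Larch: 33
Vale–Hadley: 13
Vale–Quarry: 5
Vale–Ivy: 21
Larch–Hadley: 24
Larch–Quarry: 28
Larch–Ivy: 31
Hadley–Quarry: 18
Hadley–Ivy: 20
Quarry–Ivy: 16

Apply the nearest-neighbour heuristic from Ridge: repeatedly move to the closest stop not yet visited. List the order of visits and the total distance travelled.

Total distance 122 m via the nearest-neighbour route Ridge → Vale → Quarry → Orwell → Ivy → Hadley → Larch → Ridge.

At Ridge the remaining stops are Vale 8, Quarry 13, Orwell 18, Hadley 21, Ivy 29, Larch 36; go to Vale.
At Vale the remaining stops are Quarry 5, Orwell 10, Hadley 13, Ivy 21, Larch 33; go to Quarry.
At Quarry the remaining stops are Orwell 15, Ivy 16, Hadley 18, Larch 28; go to Orwell.
At Orwell the remaining stops are Ivy 14, Hadley 23, Larch 35; go to Ivy.
At Ivy the remaining stops are Hadley 20, Larch 31; go to Hadley.
At Hadley the remaining stops are Larch 24; go to Larch.
Return Larch→Ridge: 36.
Total = 8 + 5 + 15 + 14 + 20 + 24 + 36 = 122.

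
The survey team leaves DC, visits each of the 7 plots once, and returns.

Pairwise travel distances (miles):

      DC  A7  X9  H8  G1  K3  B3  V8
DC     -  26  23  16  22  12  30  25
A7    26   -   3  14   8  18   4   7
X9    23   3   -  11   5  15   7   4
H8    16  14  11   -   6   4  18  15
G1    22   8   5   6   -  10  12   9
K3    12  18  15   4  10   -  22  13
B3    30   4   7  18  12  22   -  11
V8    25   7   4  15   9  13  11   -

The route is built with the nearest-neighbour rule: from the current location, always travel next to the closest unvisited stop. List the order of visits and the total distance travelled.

At DC the remaining stops are K3 12, H8 16, G1 22, X9 23, V8 25, A7 26, B3 30; go to K3.
At K3 the remaining stops are H8 4, G1 10, V8 13, X9 15, A7 18, B3 22; go to H8.
At H8 the remaining stops are G1 6, X9 11, A7 14, V8 15, B3 18; go to G1.
At G1 the remaining stops are X9 5, A7 8, V8 9, B3 12; go to X9.
At X9 the remaining stops are A7 3, V8 4, B3 7; go to A7.
At A7 the remaining stops are B3 4, V8 7; go to B3.
At B3 the remaining stops are V8 11; go to V8.
Return V8→DC: 25.
Total = 12 + 4 + 6 + 5 + 3 + 4 + 11 + 25 = 70.

Total distance 70 miles via the nearest-neighbour route DC → K3 → H8 → G1 → X9 → A7 → B3 → V8 → DC.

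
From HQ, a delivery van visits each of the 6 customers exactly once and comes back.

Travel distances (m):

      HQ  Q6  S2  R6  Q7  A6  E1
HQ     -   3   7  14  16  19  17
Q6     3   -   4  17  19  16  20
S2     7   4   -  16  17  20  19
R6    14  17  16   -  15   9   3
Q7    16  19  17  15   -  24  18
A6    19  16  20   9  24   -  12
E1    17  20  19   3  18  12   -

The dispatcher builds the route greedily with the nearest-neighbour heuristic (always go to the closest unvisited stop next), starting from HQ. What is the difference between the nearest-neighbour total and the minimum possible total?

Excess over optimum: 5 m.

HQ: Q6=3, S2=7, R6=14, Q7=16, E1=17, A6=19 ⇒ Q6
Q6: S2=4, A6=16, R6=17, Q7=19, E1=20 ⇒ S2
S2: R6=16, Q7=17, E1=19, A6=20 ⇒ R6
R6: E1=3, A6=9, Q7=15 ⇒ E1
E1: A6=12, Q7=18 ⇒ A6
A6: Q7=24 ⇒ Q7
NN route HQ → Q6 → S2 → R6 → E1 → A6 → Q7 → HQ costs 78.
Optimal: HQ → Q6 → S2 → Q7 → R6 → E1 → A6 → HQ costs 73 (by enumerating all 360 distinct tours).
Excess = 78 − 73 = 5.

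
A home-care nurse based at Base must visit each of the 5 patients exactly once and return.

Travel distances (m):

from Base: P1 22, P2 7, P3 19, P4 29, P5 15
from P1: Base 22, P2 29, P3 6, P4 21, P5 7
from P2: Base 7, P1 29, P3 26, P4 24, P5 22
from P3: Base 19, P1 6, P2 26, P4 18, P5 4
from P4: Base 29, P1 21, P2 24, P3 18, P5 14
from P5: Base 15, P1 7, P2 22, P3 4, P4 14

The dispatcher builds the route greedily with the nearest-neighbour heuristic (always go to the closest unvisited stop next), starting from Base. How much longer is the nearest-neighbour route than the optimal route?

From Base: P2=7, P5=15, P3=19, P1=22, P4=29 → choose P2 (7).
From P2: P5=22, P4=24, P3=26, P1=29 → choose P5 (22).
From P5: P3=4, P1=7, P4=14 → choose P3 (4).
From P3: P1=6, P4=18 → choose P1 (6).
From P1: P4=21 → choose P4 (21).
NN route Base → P2 → P5 → P3 → P1 → P4 → Base costs 89.
Optimal: Base → P1 → P3 → P5 → P4 → P2 → Base costs 77 (by enumerating all 60 distinct tours).
Excess = 89 − 77 = 12.

12 m longer than the optimal tour.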